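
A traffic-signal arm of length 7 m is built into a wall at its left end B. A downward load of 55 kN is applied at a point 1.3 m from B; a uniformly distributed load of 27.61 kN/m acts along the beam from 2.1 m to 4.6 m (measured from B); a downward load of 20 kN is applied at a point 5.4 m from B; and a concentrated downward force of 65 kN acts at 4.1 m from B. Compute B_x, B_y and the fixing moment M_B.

Resultant of the distributed load: 27.61 × 2.5 = 69.025 kN at 3.35 m from B.
ΣF_x = 0: B_x = 0.
ΣF_y = 0: B_y − 55 − 27.61·2.5 − 20 − 65 = 0 → B_y = 209.0 kN.
ΣM about B: M_B − 55·1.3 − (27.61·2.5)·3.35 − 20·5.4 − 65·4.1 = 0 → M_B = 677.2 kN·m.

B_x = 0, B_y = 209.0 kN, M_B = 677.2 kN·m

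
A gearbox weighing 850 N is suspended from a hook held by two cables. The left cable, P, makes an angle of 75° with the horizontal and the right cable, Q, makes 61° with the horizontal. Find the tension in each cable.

ΣF_x = 0: −T_P·cos75° + T_Q·cos61° = 0 → T_Q = 0.533857·T_P.
ΣF_y = 0: T_P·sin75° + T_Q·sin61° = 850.
Substitute: T_P·(0.965926 + 0.533857·0.87462) = 850 → T_P = 593.224 ≈ 593.2 N.
Then T_Q = 0.533857 × 593.224 = 316.7 N.

T_P = 593.2 N, T_Q = 316.7 N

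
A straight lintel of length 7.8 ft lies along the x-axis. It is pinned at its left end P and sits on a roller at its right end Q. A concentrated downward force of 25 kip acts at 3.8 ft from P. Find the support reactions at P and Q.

Moments about P: Q_y·7.8 − 25·3.8 = 0 → Q_y = 95/7.8 = 12.1795 ≈ 12.18 kip.
ΣF_y = 0: P_y + 12.1795 − 25 = 0 → P_y = 12.82 kip.
ΣF_x = 0: no horizontal applied forces, so P_x = 0.

P_x = 0, P_y = 12.82 kip, Q_y = 12.18 kip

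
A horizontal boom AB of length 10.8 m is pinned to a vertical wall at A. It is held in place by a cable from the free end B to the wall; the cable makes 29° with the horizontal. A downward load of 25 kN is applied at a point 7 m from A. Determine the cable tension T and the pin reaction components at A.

T = 33.42 kN, A_x = 29.23 kN, A_y = 8.796 kN

ΣM about A: T·sin29°·10.8 − 25·7 = 0 → T = 175/(10.8·0.48481) = 33.4228 ≈ 33.42 kN.
ΣF_x = 0: A_x − T·cos29° = 0 → A_x = 33.4228 × 0.87462 = 29.23 kN.
ΣF_y = 0: A_y + T·sin29° − 25 = 0 → A_y = 25 − 33.4228 × 0.48481 = 8.796 kN.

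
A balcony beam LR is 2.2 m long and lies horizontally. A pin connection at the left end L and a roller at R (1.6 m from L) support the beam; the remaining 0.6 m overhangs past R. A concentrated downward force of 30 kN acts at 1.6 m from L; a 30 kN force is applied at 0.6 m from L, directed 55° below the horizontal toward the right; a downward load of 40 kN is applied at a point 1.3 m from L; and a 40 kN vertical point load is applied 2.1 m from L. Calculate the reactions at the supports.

ΣM about L: R_y·1.6 − 30·1.6 − 30·sin55°·0.6 − 40·1.3 − 40·2.1 = 0 → R_y = 198.745/1.6 = 124.216 ≈ 124.2 kN.
ΣF_y = 0: L_y + 124.216 − 30 − 30·sin55° − 40 − 40 = 0 → L_y = 10.36 kN.
ΣF_x = 0: L_x + 30·cos55° = 0 → L_x = -17.21 kN.

L_x = -17.21 kN, L_y = 10.36 kN, R_y = 124.2 kN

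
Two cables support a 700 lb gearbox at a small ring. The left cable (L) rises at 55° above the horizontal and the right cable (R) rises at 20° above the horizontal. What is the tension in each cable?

T_L = 681.0 lb, T_R = 415.7 lb

ΣF_x = 0: −T_L·cos55° + T_R·cos20° = 0 → T_R = 0.610387·T_L.
ΣF_y = 0: T_L·sin55° + T_R·sin20° = 700.
Substitute: T_L·(0.819152 + 0.610387·0.34202) = 700 → T_L = 680.989 ≈ 681.0 lb.
Then T_R = 0.610387 × 680.989 = 415.7 lb.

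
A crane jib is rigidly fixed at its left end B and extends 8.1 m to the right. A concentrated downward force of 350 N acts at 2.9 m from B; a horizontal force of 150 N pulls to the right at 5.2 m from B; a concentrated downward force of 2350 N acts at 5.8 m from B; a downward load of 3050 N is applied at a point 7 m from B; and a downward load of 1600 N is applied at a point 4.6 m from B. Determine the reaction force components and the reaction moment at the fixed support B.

B_x = -150.0 N, B_y = 7350 N, M_B = 43360 N·m

ΣF_x = 0: B_x + 150 = 0 → B_x = -150.0 N.
ΣF_y = 0: B_y − 350 − 2350 − 3050 − 1600 = 0 → B_y = 7350 N.
ΣM about B: M_B − 350·2.9 − 2350·5.8 − 3050·7 − 1600·4.6 = 0 → M_B = 43360 N·m.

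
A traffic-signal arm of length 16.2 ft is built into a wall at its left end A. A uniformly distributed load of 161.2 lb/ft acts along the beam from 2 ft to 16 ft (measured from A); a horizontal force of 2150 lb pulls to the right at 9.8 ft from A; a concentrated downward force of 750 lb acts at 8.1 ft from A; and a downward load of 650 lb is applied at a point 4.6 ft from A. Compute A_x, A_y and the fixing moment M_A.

A_x = -2150 lb, A_y = 3657 lb, M_A = 29380 lb·ft

Resultant of the distributed load: 161.2 × 14 = 2256.8 lb at 9 ft from A.
ΣF_x = 0: A_x + 2150 = 0 → A_x = -2150 lb.
ΣF_y = 0: A_y − 161.2·14 − 750 − 650 = 0 → A_y = 3657 lb.
ΣM about A: M_A − (161.2·14)·9 − 750·8.1 − 650·4.6 = 0 → M_A = 29380 lb·ft.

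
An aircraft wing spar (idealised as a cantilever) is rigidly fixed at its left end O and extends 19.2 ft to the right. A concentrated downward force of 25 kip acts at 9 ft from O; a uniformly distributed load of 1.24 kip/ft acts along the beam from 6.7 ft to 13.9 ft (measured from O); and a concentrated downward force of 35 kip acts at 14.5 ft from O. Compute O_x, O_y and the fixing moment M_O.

O_x = 0, O_y = 68.93 kip, M_O = 824.5 kip·ft

Resultant of the distributed load: 1.24 × 7.2 = 8.928 kip at 10.3 ft from O.
ΣF_x = 0: O_x = 0.
ΣF_y = 0: O_y − 25 − 1.24·7.2 − 35 = 0 → O_y = 68.93 kip.
ΣM about O: M_O − 25·9 − (1.24·7.2)·10.3 − 35·14.5 = 0 → M_O = 824.5 kip·ft.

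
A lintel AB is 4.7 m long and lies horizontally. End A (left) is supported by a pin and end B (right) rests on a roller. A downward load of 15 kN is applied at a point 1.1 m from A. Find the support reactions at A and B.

Taking moments about A: B_y·4.7 − 15·1.1 = 0 → B_y = 16.5/4.7 = 3.51064 ≈ 3.511 kN.
ΣF_y = 0: A_y + 3.51064 − 15 = 0 → A_y = 11.49 kN.
ΣF_x = 0: no horizontal applied forces, so A_x = 0.

A_x = 0, A_y = 11.49 kN, B_y = 3.511 kN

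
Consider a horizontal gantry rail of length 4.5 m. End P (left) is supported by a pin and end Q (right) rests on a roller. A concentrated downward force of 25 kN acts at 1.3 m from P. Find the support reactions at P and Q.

P_x = 0, P_y = 17.78 kN, Q_y = 7.222 kN

Moments about P: Q_y·4.5 − 25·1.3 = 0 → Q_y = 32.5/4.5 = 7.22222 ≈ 7.222 kN.
ΣF_y = 0: P_y + 7.22222 − 25 = 0 → P_y = 17.78 kN.
ΣF_x = 0: no horizontal applied forces, so P_x = 0.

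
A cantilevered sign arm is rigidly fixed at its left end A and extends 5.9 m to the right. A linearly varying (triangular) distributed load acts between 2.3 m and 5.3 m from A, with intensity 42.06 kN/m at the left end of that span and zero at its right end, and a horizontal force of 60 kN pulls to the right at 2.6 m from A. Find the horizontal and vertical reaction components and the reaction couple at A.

Resultant of the triangular load: ½ × 42.06 × 3 = 63.09 kN, acting at 3.3 m from A (one-third of the span from the peak).
ΣF_x = 0: A_x + 60 = 0 → A_x = -60.00 kN.
ΣF_y = 0: A_y − ½·42.06·3 = 0 → A_y = 63.09 kN.
ΣM about A: M_A − (½·42.06·3)·3.3 = 0 → M_A = 208.2 kN·m.

A_x = -60.00 kN, A_y = 63.09 kN, M_A = 208.2 kN·m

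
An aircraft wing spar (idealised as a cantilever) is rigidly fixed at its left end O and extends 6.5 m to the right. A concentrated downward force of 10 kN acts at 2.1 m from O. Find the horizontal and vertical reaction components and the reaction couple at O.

O_x = 0, O_y = 10.00 kN, M_O = 21.00 kN·m

ΣF_x = 0: O_x = 0.
ΣF_y = 0: O_y − 10 = 0 → O_y = 10.00 kN.
ΣM about O: M_O − 10·2.1 = 0 → M_O = 21.00 kN·m.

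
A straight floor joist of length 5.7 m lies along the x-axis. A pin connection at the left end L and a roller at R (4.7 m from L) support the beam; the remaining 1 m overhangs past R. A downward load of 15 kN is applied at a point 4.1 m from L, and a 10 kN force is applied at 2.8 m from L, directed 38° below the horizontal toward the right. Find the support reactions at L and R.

Moments about L: R_y·4.7 − 15·4.1 − 10·sin38°·2.8 = 0 → R_y = 78.7385/4.7 = 16.7529 ≈ 16.75 kN.
ΣF_y = 0: L_y + 16.7529 − 15 − 10·sin38° = 0 → L_y = 4.404 kN.
ΣF_x = 0: L_x + 10·cos38° = 0 → L_x = -7.880 kN.

L_x = -7.880 kN, L_y = 4.404 kN, R_y = 16.75 kN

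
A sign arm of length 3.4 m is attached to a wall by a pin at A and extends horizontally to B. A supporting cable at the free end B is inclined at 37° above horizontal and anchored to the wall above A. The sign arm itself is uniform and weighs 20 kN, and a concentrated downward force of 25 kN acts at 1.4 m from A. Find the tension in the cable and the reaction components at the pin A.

ΣM about A: T·sin37°·3.4 − 20·1.7 − 25·1.4 = 0 → T = 69/(3.4·0.601815) = 33.7215 ≈ 33.72 kN.
ΣF_x = 0: A_x − T·cos37° = 0 → A_x = 33.7215 × 0.798636 = 26.93 kN.
ΣF_y = 0: A_y + T·sin37° − 20 − 25 = 0 → A_y = 45 − 33.7215 × 0.601815 = 24.71 kN.

T = 33.72 kN, A_x = 26.93 kN, A_y = 24.71 kN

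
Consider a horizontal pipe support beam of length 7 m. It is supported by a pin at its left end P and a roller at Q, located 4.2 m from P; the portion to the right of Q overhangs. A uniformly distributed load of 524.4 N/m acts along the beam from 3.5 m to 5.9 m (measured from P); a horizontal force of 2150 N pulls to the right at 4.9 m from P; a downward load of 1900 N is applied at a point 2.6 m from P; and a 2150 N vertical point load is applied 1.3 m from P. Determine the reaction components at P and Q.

P_x = -2150 N, P_y = 2059 N, Q_y = 3250 N

Resultant of the distributed load: 524.4 × 2.4 = 1258.56 N at 4.7 m from P.
Moments about P: Q_y·4.2 − (524.4·2.4)·4.7 − 1900·2.6 − 2150·1.3 = 0 → Q_y = 13650.232/4.2 = 3250.06 ≈ 3250 N.
ΣF_y = 0: P_y + 3250.06 − 524.4·2.4 − 1900 − 2150 = 0 → P_y = 2059 N.
ΣF_x = 0: P_x + 2150 = 0 → P_x = -2150 N.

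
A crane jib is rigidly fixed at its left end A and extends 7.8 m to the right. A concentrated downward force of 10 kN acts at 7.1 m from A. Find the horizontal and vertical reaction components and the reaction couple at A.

A_x = 0, A_y = 10.00 kN, M_A = 71.00 kN·m

ΣF_x = 0: A_x = 0.
ΣF_y = 0: A_y − 10 = 0 → A_y = 10.00 kN.
ΣM about A: M_A − 10·7.1 = 0 → M_A = 71.00 kN·m.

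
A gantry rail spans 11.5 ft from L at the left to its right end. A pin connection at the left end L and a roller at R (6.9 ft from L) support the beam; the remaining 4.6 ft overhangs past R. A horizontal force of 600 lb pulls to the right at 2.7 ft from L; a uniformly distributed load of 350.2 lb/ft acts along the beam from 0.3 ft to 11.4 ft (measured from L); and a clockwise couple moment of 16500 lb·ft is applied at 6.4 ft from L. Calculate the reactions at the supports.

L_x = -600.0 lb, L_y = -1800 lb, R_y = 5687 lb

Resultant of the distributed load: 350.2 × 11.1 = 3887.22 lb at 5.85 ft from L.
Moments about L: R_y·6.9 − (350.2·11.1)·5.85 − 16500 = 0 → R_y = 39240.237/6.9 = 5686.99 ≈ 5687 lb.
ΣF_y = 0: L_y + 5686.99 − 350.2·11.1 = 0 → L_y = -1800 lb.
ΣF_x = 0: L_x + 600 = 0 → L_x = -600.0 lb.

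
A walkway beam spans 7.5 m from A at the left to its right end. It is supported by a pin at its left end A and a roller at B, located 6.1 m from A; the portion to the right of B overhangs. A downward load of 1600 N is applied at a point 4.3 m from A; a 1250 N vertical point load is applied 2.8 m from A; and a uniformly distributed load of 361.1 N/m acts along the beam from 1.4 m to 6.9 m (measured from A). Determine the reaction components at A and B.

A_x = 0, A_y = 1783 N, B_y = 3053 N

Resultant of the distributed load: 361.1 × 5.5 = 1986.05 N at 4.15 m from A.
Taking moments about A: B_y·6.1 − 1600·4.3 − 1250·2.8 − (361.1·5.5)·4.15 = 0 → B_y = 18622.1075/6.1 = 3052.8 ≈ 3053 N.
ΣF_y = 0: A_y + 3052.8 − 1600 − 1250 − 361.1·5.5 = 0 → A_y = 1783 N.
ΣF_x = 0: no horizontal applied forces, so A_x = 0.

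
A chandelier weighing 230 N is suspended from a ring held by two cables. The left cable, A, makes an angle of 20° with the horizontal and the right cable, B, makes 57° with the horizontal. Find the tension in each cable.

ΣF_x = 0: −T_A·cos20° + T_B·cos57° = 0 → T_B = 1.72535·T_A.
ΣF_y = 0: T_A·sin20° + T_B·sin57° = 230.
Substitute: T_A·(0.34202 + 1.72535·0.838671) = 230 → T_A = 128.562 ≈ 128.6 N.
Then T_B = 1.72535 × 128.562 = 221.8 N.

T_A = 128.6 N, T_B = 221.8 N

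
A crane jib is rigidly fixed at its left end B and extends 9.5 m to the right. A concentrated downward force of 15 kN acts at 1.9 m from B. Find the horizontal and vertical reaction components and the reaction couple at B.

B_x = 0, B_y = 15.00 kN, M_B = 28.50 kN·m

ΣF_x = 0: B_x = 0.
ΣF_y = 0: B_y − 15 = 0 → B_y = 15.00 kN.
ΣM about B: M_B − 15·1.9 = 0 → M_B = 28.50 kN·m.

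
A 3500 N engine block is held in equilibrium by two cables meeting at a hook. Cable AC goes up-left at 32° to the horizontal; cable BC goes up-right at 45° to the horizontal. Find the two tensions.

T_AC = 2540 N, T_BC = 3046 N

ΣF_x = 0: −T_AC·cos32° + T_BC·cos45° = 0 → T_BC = 1.19932·T_AC.
ΣF_y = 0: T_AC·sin32° + T_BC·sin45° = 3500.
Substitute: T_AC·(0.529919 + 1.19932·0.707107) = 3500 → T_AC = 2539.97 ≈ 2540 N.
Then T_BC = 1.19932 × 2539.97 = 3046 N.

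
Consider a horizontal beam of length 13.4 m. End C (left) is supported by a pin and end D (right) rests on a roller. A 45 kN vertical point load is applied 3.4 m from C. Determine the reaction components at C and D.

ΣM about C: D_y·13.4 − 45·3.4 = 0 → D_y = 153/13.4 = 11.4179 ≈ 11.42 kN.
ΣF_y = 0: C_y + 11.4179 − 45 = 0 → C_y = 33.58 kN.
ΣF_x = 0: no horizontal applied forces, so C_x = 0.

C_x = 0, C_y = 33.58 kN, D_y = 11.42 kN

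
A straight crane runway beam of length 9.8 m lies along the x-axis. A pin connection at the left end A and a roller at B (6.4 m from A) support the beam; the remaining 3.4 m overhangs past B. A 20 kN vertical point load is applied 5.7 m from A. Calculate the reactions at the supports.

A_x = 0, A_y = 2.188 kN, B_y = 17.81 kN

ΣM about A: B_y·6.4 − 20·5.7 = 0 → B_y = 114/6.4 = 17.8125 ≈ 17.81 kN.
ΣF_y = 0: A_y + 17.8125 − 20 = 0 → A_y = 2.188 kN.
ΣF_x = 0: no horizontal applied forces, so A_x = 0.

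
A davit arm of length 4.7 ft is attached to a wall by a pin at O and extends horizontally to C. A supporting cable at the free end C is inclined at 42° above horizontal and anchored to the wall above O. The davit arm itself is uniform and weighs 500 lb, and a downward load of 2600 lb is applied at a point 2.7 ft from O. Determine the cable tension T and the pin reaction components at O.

T = 2606 lb, O_x = 1936 lb, O_y = 1356 lb

ΣM about O: T·sin42°·4.7 − 500·2.35 − 2600·2.7 = 0 → T = 8195/(4.7·0.669131) = 2605.79 ≈ 2606 lb.
ΣF_x = 0: O_x − T·cos42° = 0 → O_x = 2605.79 × 0.743145 = 1936 lb.
ΣF_y = 0: O_y + T·sin42° − 500 − 2600 = 0 → O_y = 3100 − 2605.79 × 0.669131 = 1356 lb.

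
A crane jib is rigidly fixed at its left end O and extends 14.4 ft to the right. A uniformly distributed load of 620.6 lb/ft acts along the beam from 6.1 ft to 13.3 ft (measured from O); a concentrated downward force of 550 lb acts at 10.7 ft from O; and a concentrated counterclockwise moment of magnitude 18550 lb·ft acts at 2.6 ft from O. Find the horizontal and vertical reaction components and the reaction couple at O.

Resultant of the distributed load: 620.6 × 7.2 = 4468.32 lb at 9.7 ft from O.
ΣF_x = 0: O_x = 0.
ΣF_y = 0: O_y − 620.6·7.2 − 550 = 0 → O_y = 5018 lb.
ΣM about O: M_O − (620.6·7.2)·9.7 − 550·10.7 + 18550 = 0 → M_O = 30680 lb·ft.

O_x = 0, O_y = 5018 lb, M_O = 30680 lb·ft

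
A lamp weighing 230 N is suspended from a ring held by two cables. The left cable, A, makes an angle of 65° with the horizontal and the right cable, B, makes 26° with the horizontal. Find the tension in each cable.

T_A = 206.8 N, T_B = 97.22 N

ΣF_x = 0: −T_A·cos65° + T_B·cos26° = 0 → T_B = 0.470206·T_A.
ΣF_y = 0: T_A·sin65° + T_B·sin26° = 230.
Substitute: T_A·(0.906308 + 0.470206·0.438371) = 230 → T_A = 206.754 ≈ 206.8 N.
Then T_B = 0.470206 × 206.754 = 97.22 N.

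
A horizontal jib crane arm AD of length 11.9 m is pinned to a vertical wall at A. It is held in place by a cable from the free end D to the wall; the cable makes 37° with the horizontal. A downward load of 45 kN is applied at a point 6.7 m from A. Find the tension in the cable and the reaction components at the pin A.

T = 42.10 kN, A_x = 33.62 kN, A_y = 19.66 kN

ΣM about A: T·sin37°·11.9 − 45·6.7 = 0 → T = 301.5/(11.9·0.601815) = 42.0995 ≈ 42.10 kN.
ΣF_x = 0: A_x − T·cos37° = 0 → A_x = 42.0995 × 0.798636 = 33.62 kN.
ΣF_y = 0: A_y + T·sin37° − 45 = 0 → A_y = 45 − 42.0995 × 0.601815 = 19.66 kN.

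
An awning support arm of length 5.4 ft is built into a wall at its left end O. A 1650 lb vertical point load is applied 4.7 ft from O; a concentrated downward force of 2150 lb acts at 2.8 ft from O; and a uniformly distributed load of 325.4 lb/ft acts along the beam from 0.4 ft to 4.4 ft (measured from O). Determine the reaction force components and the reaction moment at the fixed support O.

O_x = 0, O_y = 5102 lb, M_O = 16900 lb·ft

Resultant of the distributed load: 325.4 × 4 = 1301.6 lb at 2.4 ft from O.
ΣF_x = 0: O_x = 0.
ΣF_y = 0: O_y − 1650 − 2150 − 325.4·4 = 0 → O_y = 5102 lb.
ΣM about O: M_O − 1650·4.7 − 2150·2.8 − (325.4·4)·2.4 = 0 → M_O = 16900 lb·ft.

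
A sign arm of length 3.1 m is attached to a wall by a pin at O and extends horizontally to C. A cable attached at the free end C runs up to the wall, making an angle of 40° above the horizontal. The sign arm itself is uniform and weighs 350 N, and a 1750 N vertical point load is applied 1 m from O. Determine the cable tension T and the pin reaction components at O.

T = 1150 N, O_x = 881.3 N, O_y = 1360 N

ΣM about O: T·sin40°·3.1 − 350·1.55 − 1750·1 = 0 → T = 2292.5/(3.1·0.642788) = 1150.48 ≈ 1150 N.
ΣF_x = 0: O_x − T·cos40° = 0 → O_x = 1150.48 × 0.766044 = 881.3 N.
ΣF_y = 0: O_y + T·sin40° − 350 − 1750 = 0 → O_y = 2100 − 1150.48 × 0.642788 = 1360 N.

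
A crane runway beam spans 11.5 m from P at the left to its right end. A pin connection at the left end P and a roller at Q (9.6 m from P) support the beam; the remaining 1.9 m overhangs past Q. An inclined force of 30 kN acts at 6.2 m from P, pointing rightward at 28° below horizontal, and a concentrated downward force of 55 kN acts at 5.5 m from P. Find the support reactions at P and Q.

Moments about P: Q_y·9.6 − 30·sin28°·6.2 − 55·5.5 = 0 → Q_y = 389.822/9.6 = 40.6065 ≈ 40.61 kN.
ΣF_y = 0: P_y + 40.6065 − 30·sin28° − 55 = 0 → P_y = 28.48 kN.
ΣF_x = 0: P_x + 30·cos28° = 0 → P_x = -26.49 kN.

P_x = -26.49 kN, P_y = 28.48 kN, Q_y = 40.61 kN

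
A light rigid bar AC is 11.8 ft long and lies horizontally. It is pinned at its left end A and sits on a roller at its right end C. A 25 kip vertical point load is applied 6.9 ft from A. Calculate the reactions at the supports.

A_x = 0, A_y = 10.38 kip, C_y = 14.62 kip

ΣM about A: C_y·11.8 − 25·6.9 = 0 → C_y = 172.5/11.8 = 14.6186 ≈ 14.62 kip.
ΣF_y = 0: A_y + 14.6186 − 25 = 0 → A_y = 10.38 kip.
ΣF_x = 0: no horizontal applied forces, so A_x = 0.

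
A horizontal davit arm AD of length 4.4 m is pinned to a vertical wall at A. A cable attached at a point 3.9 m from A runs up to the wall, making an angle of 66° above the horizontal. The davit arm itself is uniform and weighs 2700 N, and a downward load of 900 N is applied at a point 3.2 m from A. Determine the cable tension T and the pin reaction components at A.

T = 2476 N, A_x = 1007 N, A_y = 1338 N

ΣM about A: T·sin66°·3.9 − 2700·2.2 − 900·3.2 = 0 → T = 8820/(3.9·0.913545) = 2475.56 ≈ 2476 N.
ΣF_x = 0: A_x − T·cos66° = 0 → A_x = 2475.56 × 0.406737 = 1007 N.
ΣF_y = 0: A_y + T·sin66° − 2700 − 900 = 0 → A_y = 3600 − 2475.56 × 0.913545 = 1338 N.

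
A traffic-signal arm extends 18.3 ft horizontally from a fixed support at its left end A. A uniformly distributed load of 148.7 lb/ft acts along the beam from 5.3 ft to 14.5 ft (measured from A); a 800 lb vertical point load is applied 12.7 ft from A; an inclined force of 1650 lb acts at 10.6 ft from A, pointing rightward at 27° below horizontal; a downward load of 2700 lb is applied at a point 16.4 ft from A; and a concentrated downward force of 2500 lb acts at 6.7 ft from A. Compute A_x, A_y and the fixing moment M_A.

Resultant of the distributed load: 148.7 × 9.2 = 1368.04 lb at 9.9 ft from A.
ΣF_x = 0: A_x + 1650·cos27° = 0 → A_x = -1470 lb.
ΣF_y = 0: A_y − 148.7·9.2 − 800 − 1650·sin27° − 2700 − 2500 = 0 → A_y = 8117 lb.
ΣM about A: M_A − (148.7·9.2)·9.9 − 800·12.7 − 1650·sin27°·10.6 − 2700·16.4 − 2500·6.7 = 0 → M_A = 92670 lb·ft.

A_x = -1470 lb, A_y = 8117 lb, M_A = 92670 lb·ft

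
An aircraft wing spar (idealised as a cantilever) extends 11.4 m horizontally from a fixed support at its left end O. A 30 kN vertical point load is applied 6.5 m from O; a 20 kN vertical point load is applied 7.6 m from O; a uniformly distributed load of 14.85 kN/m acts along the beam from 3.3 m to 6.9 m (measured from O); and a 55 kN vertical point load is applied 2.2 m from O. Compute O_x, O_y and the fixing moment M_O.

O_x = 0, O_y = 158.5 kN, M_O = 740.6 kN·m

Resultant of the distributed load: 14.85 × 3.6 = 53.46 kN at 5.1 m from O.
ΣF_x = 0: O_x = 0.
ΣF_y = 0: O_y − 30 − 20 − 14.85·3.6 − 55 = 0 → O_y = 158.5 kN.
ΣM about O: M_O − 30·6.5 − 20·7.6 − (14.85·3.6)·5.1 − 55·2.2 = 0 → M_O = 740.6 kN·m.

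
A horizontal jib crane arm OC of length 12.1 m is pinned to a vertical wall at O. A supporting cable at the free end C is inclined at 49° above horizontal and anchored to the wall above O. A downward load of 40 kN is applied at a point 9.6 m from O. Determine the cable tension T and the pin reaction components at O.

T = 42.05 kN, O_x = 27.59 kN, O_y = 8.264 kN

ΣM about O: T·sin49°·12.1 − 40·9.6 = 0 → T = 384/(12.1·0.75471) = 42.05 kN.
ΣF_x = 0: O_x − T·cos49° = 0 → O_x = 42.05 × 0.656059 = 27.59 kN.
ΣF_y = 0: O_y + T·sin49° − 40 = 0 → O_y = 40 − 42.05 × 0.75471 = 8.264 kN.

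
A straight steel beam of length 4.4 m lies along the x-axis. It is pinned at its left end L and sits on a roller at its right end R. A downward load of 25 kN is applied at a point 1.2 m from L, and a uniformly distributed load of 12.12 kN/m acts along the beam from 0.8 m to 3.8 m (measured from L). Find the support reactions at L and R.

Resultant of the distributed load: 12.12 × 3 = 36.36 kN at 2.3 m from L.
ΣM about L: R_y·4.4 − 25·1.2 − (12.12·3)·2.3 = 0 → R_y = 113.628/4.4 = 25.8245 ≈ 25.82 kN.
ΣF_y = 0: L_y + 25.8245 − 25 − 12.12·3 = 0 → L_y = 35.54 kN.
ΣF_x = 0: no horizontal applied forces, so L_x = 0.

L_x = 0, L_y = 35.54 kN, R_y = 25.82 kN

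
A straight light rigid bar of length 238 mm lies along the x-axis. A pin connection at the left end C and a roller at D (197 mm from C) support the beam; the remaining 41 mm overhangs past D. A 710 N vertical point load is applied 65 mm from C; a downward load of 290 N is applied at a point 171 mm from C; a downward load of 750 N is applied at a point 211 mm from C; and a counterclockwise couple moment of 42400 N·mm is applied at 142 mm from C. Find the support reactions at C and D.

C_x = 0, C_y = 675.9 N, D_y = 1074 N

ΣM about C: D_y·197 − 710·65 − 290·171 − 750·211 + 42400 = 0 → D_y = 211590/197 = 1074.06 ≈ 1074 N.
ΣF_y = 0: C_y + 1074.06 − 710 − 290 − 750 = 0 → C_y = 675.9 N.
ΣF_x = 0: no horizontal applied forces, so C_x = 0.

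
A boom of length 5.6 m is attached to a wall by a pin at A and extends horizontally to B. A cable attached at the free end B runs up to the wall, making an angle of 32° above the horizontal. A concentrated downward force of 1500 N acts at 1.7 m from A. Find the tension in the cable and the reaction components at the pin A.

T = 859.3 N, A_x = 728.7 N, A_y = 1045 N

ΣM about A: T·sin32°·5.6 − 1500·1.7 = 0 → T = 2550/(5.6·0.529919) = 859.296 ≈ 859.3 N.
ΣF_x = 0: A_x − T·cos32° = 0 → A_x = 859.296 × 0.848048 = 728.7 N.
ΣF_y = 0: A_y + T·sin32° − 1500 = 0 → A_y = 1500 − 859.296 × 0.529919 = 1045 N.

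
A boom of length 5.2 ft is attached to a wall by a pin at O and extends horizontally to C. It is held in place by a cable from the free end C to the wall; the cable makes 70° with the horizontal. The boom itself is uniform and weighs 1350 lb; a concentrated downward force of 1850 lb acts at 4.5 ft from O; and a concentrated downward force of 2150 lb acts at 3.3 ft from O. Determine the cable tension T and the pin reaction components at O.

T = 3874 lb, O_x = 1325 lb, O_y = 1710 lb

ΣM about O: T·sin70°·5.2 − 1350·2.6 − 1850·4.5 − 2150·3.3 = 0 → T = 18930/(5.2·0.939693) = 3874.01 ≈ 3874 lb.
ΣF_x = 0: O_x − T·cos70° = 0 → O_x = 3874.01 × 0.34202 = 1325 lb.
ΣF_y = 0: O_y + T·sin70° − 1350 − 1850 − 2150 = 0 → O_y = 5350 − 3874.01 × 0.939693 = 1710 lb.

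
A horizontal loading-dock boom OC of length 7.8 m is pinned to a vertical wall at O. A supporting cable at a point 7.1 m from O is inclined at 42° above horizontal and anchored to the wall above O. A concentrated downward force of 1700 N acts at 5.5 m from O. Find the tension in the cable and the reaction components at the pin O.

ΣM about O: T·sin42°·7.1 − 1700·5.5 = 0 → T = 9350/(7.1·0.669131) = 1968.08 ≈ 1968 N.
ΣF_x = 0: O_x − T·cos42° = 0 → O_x = 1968.08 × 0.743145 = 1463 N.
ΣF_y = 0: O_y + T·sin42° − 1700 = 0 → O_y = 1700 − 1968.08 × 0.669131 = 383.1 N.

T = 1968 N, O_x = 1463 N, O_y = 383.1 N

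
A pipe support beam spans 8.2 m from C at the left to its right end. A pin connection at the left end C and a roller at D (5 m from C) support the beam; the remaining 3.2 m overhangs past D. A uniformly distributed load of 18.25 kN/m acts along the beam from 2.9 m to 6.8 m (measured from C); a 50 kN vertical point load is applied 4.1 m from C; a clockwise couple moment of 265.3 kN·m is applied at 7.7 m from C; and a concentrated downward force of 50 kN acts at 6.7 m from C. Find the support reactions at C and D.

C_x = 0, C_y = -58.92 kN, D_y = 230.1 kN

Resultant of the distributed load: 18.25 × 3.9 = 71.175 kN at 4.85 m from C.
ΣM about C: D_y·5 − (18.25·3.9)·4.85 − 50·4.1 − 265.3 − 50·6.7 = 0 → D_y = 1150.49875/5 = 230.1 kN.
ΣF_y = 0: C_y + 230.1 − 18.25·3.9 − 50 − 50 = 0 → C_y = -58.92 kN.
ΣF_x = 0: no horizontal applied forces, so C_x = 0.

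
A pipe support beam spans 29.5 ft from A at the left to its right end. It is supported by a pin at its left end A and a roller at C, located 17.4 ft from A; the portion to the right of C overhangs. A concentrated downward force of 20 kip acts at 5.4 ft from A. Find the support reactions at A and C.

Moments about A: C_y·17.4 − 20·5.4 = 0 → C_y = 108/17.4 = 6.2069 ≈ 6.207 kip.
ΣF_y = 0: A_y + 6.2069 − 20 = 0 → A_y = 13.79 kip.
ΣF_x = 0: no horizontal applied forces, so A_x = 0.

A_x = 0, A_y = 13.79 kip, C_y = 6.207 kip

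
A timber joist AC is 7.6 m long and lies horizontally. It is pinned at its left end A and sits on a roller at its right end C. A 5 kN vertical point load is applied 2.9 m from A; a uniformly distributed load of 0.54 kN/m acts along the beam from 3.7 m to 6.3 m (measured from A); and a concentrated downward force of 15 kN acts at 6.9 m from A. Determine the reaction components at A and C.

Resultant of the distributed load: 0.54 × 2.6 = 1.404 kN at 5 m from A.
ΣM about A: C_y·7.6 − 5·2.9 − (0.54·2.6)·5 − 15·6.9 = 0 → C_y = 125.02/7.6 = 16.45 kN.
ΣF_y = 0: A_y + 16.45 − 5 − 0.54·2.6 − 15 = 0 → A_y = 4.954 kN.
ΣF_x = 0: no horizontal applied forces, so A_x = 0.

A_x = 0, A_y = 4.954 kN, C_y = 16.45 kN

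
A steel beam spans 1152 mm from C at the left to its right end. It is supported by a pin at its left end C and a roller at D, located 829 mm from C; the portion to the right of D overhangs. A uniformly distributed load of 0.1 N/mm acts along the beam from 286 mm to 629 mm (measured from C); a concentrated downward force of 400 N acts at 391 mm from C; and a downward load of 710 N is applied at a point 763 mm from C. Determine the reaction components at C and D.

Resultant of the distributed load: 0.1 × 343 = 34.3 N at 457.5 mm from C.
ΣM about C: D_y·829 − (0.1·343)·457.5 − 400·391 − 710·763 = 0 → D_y = 713822.25/829 = 861.064 ≈ 861.1 N.
ΣF_y = 0: C_y + 861.064 − 0.1·343 − 400 − 710 = 0 → C_y = 283.2 N.
ΣF_x = 0: no horizontal applied forces, so C_x = 0.

C_x = 0, C_y = 283.2 N, D_y = 861.1 N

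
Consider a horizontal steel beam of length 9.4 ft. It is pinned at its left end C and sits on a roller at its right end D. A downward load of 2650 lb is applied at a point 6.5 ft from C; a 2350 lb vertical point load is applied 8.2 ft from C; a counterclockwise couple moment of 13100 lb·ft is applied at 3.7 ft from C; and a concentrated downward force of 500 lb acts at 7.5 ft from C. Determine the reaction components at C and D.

Moments about C: D_y·9.4 − 2650·6.5 − 2350·8.2 + 13100 − 500·7.5 = 0 → D_y = 27145/9.4 = 2887.77 ≈ 2888 lb.
ΣF_y = 0: C_y + 2887.77 − 2650 − 2350 − 500 = 0 → C_y = 2612 lb.
ΣF_x = 0: no horizontal applied forces, so C_x = 0.

C_x = 0, C_y = 2612 lb, D_y = 2888 lb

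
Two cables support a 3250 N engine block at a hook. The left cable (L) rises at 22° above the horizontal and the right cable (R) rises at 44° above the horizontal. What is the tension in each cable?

T_L = 2559 N, T_R = 3299 N

ΣF_x = 0: −T_L·cos22° + T_R·cos44° = 0 → T_R = 1.28894·T_L.
ΣF_y = 0: T_L·sin22° + T_R·sin44° = 3250.
Substitute: T_L·(0.374607 + 1.28894·0.694658) = 3250 → T_L = 2559.1 ≈ 2559 N.
Then T_R = 1.28894 × 2559.1 = 3299 N.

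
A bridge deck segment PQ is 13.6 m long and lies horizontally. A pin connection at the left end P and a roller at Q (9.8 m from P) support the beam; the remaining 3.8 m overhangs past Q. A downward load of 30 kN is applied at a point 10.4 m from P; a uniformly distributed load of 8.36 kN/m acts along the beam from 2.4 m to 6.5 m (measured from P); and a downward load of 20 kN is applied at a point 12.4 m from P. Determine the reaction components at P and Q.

Resultant of the distributed load: 8.36 × 4.1 = 34.276 kN at 4.45 m from P.
Moments about P: Q_y·9.8 − 30·10.4 − (8.36·4.1)·4.45 − 20·12.4 = 0 → Q_y = 712.5282/9.8 = 72.707 ≈ 72.71 kN.
ΣF_y = 0: P_y + 72.707 − 30 − 8.36·4.1 − 20 = 0 → P_y = 11.57 kN.
ΣF_x = 0: no horizontal applied forces, so P_x = 0.

P_x = 0, P_y = 11.57 kN, Q_y = 72.71 kN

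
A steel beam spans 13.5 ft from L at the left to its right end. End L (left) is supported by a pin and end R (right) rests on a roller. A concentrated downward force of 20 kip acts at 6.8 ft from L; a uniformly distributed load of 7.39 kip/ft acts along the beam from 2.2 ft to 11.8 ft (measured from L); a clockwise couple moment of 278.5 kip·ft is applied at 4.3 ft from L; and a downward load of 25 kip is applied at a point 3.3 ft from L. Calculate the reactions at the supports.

Resultant of the distributed load: 7.39 × 9.6 = 70.944 kip at 7 ft from L.
ΣM about L: R_y·13.5 − 20·6.8 − (7.39·9.6)·7 − 278.5 − 25·3.3 = 0 → R_y = 993.608/13.5 = 73.6006 ≈ 73.60 kip.
ΣF_y = 0: L_y + 73.6006 − 20 − 7.39·9.6 − 25 = 0 → L_y = 42.34 kip.
ΣF_x = 0: no horizontal applied forces, so L_x = 0.

L_x = 0, L_y = 42.34 kip, R_y = 73.60 kip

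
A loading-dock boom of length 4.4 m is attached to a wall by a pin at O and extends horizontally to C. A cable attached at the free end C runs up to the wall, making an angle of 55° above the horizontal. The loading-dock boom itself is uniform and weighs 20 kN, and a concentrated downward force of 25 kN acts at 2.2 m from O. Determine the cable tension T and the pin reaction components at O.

ΣM about O: T·sin55°·4.4 − 20·2.2 − 25·2.2 = 0 → T = 99/(4.4·0.819152) = 27.4674 ≈ 27.47 kN.
ΣF_x = 0: O_x − T·cos55° = 0 → O_x = 27.4674 × 0.573576 = 15.75 kN.
ΣF_y = 0: O_y + T·sin55° − 20 − 25 = 0 → O_y = 45 − 27.4674 × 0.819152 = 22.50 kN.

T = 27.47 kN, O_x = 15.75 kN, O_y = 22.50 kN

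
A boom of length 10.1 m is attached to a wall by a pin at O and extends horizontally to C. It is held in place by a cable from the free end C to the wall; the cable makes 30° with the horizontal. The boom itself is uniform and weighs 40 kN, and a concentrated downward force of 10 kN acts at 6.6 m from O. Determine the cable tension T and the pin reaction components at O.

T = 53.07 kN, O_x = 45.96 kN, O_y = 23.47 kN

ΣM about O: T·sin30°·10.1 − 40·5.05 − 10·6.6 = 0 → T = 268/(10.1·0.5) = 53.0693 ≈ 53.07 kN.
ΣF_x = 0: O_x − T·cos30° = 0 → O_x = 53.0693 × 0.866025 = 45.96 kN.
ΣF_y = 0: O_y + T·sin30° − 40 − 10 = 0 → O_y = 50 − 53.0693 × 0.5 = 23.47 kN.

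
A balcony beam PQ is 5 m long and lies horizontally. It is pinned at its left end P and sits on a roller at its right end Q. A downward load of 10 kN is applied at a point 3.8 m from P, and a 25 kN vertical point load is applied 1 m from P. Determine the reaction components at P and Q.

P_x = 0, P_y = 22.40 kN, Q_y = 12.60 kN

Taking moments about P: Q_y·5 − 10·3.8 − 25·1 = 0 → Q_y = 63/5 = 12.60 kN.
ΣF_y = 0: P_y + 12.6 − 10 − 25 = 0 → P_y = 22.40 kN.
ΣF_x = 0: no horizontal applied forces, so P_x = 0.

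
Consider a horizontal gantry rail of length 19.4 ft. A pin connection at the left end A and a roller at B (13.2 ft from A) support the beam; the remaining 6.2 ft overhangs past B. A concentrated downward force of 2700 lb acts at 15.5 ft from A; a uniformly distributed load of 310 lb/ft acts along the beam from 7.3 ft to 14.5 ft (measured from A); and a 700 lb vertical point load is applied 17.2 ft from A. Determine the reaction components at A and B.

A_x = 0, A_y = -293.7 lb, B_y = 5926 lb

Resultant of the distributed load: 310 × 7.2 = 2232 lb at 10.9 ft from A.
Taking moments about A: B_y·13.2 − 2700·15.5 − (310·7.2)·10.9 − 700·17.2 = 0 → B_y = 78218.8/13.2 = 5925.67 ≈ 5926 lb.
ΣF_y = 0: A_y + 5925.67 − 2700 − 310·7.2 − 700 = 0 → A_y = -293.7 lb.
ΣF_x = 0: no horizontal applied forces, so A_x = 0.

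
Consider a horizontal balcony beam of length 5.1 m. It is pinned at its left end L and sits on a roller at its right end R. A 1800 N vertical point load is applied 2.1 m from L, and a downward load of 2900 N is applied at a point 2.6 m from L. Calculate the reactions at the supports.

L_x = 0, L_y = 2480 N, R_y = 2220 N

Taking moments about L: R_y·5.1 − 1800·2.1 − 2900·2.6 = 0 → R_y = 11320/5.1 = 2219.61 ≈ 2220 N.
ΣF_y = 0: L_y + 2219.61 − 1800 − 2900 = 0 → L_y = 2480 N.
ΣF_x = 0: no horizontal applied forces, so L_x = 0.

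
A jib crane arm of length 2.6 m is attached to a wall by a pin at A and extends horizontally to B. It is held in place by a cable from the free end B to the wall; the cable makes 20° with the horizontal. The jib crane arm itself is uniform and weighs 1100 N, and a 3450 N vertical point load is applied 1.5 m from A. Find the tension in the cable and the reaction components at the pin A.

ΣM about A: T·sin20°·2.6 − 1100·1.3 − 3450·1.5 = 0 → T = 6605/(2.6·0.34202) = 7427.59 ≈ 7428 N.
ΣF_x = 0: A_x − T·cos20° = 0 → A_x = 7427.59 × 0.939693 = 6980 N.
ΣF_y = 0: A_y + T·sin20° − 1100 − 3450 = 0 → A_y = 4550 − 7427.59 × 0.34202 = 2010 N.

T = 7428 N, A_x = 6980 N, A_y = 2010 N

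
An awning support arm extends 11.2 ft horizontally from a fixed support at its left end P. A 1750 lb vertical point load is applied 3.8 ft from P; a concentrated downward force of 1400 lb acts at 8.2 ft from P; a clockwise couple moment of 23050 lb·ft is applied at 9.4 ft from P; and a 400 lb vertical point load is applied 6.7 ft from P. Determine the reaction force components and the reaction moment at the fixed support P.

ΣF_x = 0: P_x = 0.
ΣF_y = 0: P_y − 1750 − 1400 − 400 = 0 → P_y = 3550 lb.
ΣM about P: M_P − 1750·3.8 − 1400·8.2 − 23050 − 400·6.7 = 0 → M_P = 43860 lb·ft.

P_x = 0, P_y = 3550 lb, M_P = 43860 lb·ft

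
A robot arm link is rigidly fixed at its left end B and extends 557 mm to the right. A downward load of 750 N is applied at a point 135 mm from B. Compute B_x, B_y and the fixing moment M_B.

ΣF_x = 0: B_x = 0.
ΣF_y = 0: B_y − 750 = 0 → B_y = 750.0 N.
ΣM about B: M_B − 750·135 = 0 → M_B = 101200 N·mm.

B_x = 0, B_y = 750.0 N, M_B = 101200 N·mm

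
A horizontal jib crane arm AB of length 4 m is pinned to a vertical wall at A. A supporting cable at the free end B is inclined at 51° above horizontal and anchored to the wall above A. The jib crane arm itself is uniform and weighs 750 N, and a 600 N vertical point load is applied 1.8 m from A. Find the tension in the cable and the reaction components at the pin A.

ΣM about A: T·sin51°·4 − 750·2 − 600·1.8 = 0 → T = 2580/(4·0.777146) = 829.96 ≈ 830.0 N.
ΣF_x = 0: A_x − T·cos51° = 0 → A_x = 829.96 × 0.62932 = 522.3 N.
ΣF_y = 0: A_y + T·sin51° − 750 − 600 = 0 → A_y = 1350 − 829.96 × 0.777146 = 705.0 N.

T = 830.0 N, A_x = 522.3 N, A_y = 705.0 N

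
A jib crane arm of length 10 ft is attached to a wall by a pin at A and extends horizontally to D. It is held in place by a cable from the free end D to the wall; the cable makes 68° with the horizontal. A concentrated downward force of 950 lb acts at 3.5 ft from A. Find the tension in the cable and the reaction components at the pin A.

T = 358.6 lb, A_x = 134.3 lb, A_y = 617.5 lb

ΣM about A: T·sin68°·10 − 950·3.5 = 0 → T = 3325/(10·0.927184) = 358.613 ≈ 358.6 lb.
ΣF_x = 0: A_x − T·cos68° = 0 → A_x = 358.613 × 0.374607 = 134.3 lb.
ΣF_y = 0: A_y + T·sin68° − 950 = 0 → A_y = 950 − 358.613 × 0.927184 = 617.5 lb.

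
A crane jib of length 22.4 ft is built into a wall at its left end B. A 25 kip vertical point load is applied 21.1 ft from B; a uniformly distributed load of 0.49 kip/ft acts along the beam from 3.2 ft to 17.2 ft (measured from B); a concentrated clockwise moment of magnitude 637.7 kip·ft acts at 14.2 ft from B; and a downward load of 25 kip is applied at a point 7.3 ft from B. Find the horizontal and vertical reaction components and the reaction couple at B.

Resultant of the distributed load: 0.49 × 14 = 6.86 kip at 10.2 ft from B.
ΣF_x = 0: B_x = 0.
ΣF_y = 0: B_y − 25 − 0.49·14 − 25 = 0 → B_y = 56.86 kip.
ΣM about B: M_B − 25·21.1 − (0.49·14)·10.2 − 637.7 − 25·7.3 = 0 → M_B = 1418 kip·ft.

B_x = 0, B_y = 56.86 kip, M_B = 1418 kip·ft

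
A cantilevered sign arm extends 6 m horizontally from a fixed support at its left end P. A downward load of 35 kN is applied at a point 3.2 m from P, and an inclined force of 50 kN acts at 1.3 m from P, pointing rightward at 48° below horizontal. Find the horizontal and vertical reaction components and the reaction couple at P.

ΣF_x = 0: P_x + 50·cos48° = 0 → P_x = -33.46 kN.
ΣF_y = 0: P_y − 35 − 50·sin48° = 0 → P_y = 72.16 kN.
ΣM about P: M_P − 35·3.2 − 50·sin48°·1.3 = 0 → M_P = 160.3 kN·m.

P_x = -33.46 kN, P_y = 72.16 kN, M_P = 160.3 kN·m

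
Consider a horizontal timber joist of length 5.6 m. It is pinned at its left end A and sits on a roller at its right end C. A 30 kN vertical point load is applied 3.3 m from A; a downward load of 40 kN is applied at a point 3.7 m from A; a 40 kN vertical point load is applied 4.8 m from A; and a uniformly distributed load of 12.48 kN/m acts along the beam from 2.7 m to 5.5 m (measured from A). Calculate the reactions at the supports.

Resultant of the distributed load: 12.48 × 2.8 = 34.944 kN at 4.1 m from A.
Moments about A: C_y·5.6 − 30·3.3 − 40·3.7 − 40·4.8 − (12.48·2.8)·4.1 = 0 → C_y = 582.2704/5.6 = 103.977 ≈ 104.0 kN.
ΣF_y = 0: A_y + 103.977 − 30 − 40 − 40 − 12.48·2.8 = 0 → A_y = 40.97 kN.
ΣF_x = 0: no horizontal applied forces, so A_x = 0.

A_x = 0, A_y = 40.97 kN, C_y = 104.0 kN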